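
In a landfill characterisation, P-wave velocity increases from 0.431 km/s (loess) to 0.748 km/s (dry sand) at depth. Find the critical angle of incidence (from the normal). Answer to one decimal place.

At critical incidence the refracted ray runs along the interface (θ₂ = 90°), so sin θ_c = V₁/V₂.
θ_c = arcsin(0.431/0.748) = arcsin 0.5762 = 35.18°.

35.2°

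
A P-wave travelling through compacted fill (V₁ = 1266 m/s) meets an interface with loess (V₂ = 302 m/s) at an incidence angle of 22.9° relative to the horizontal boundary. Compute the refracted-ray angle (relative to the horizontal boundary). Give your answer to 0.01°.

Angle from the normal: 90° − 22.9° = 67.1°.
Snell's law: sin θ₂ = (V₂/V₁)·sin θ₁ = (302/1266)·sin 67.1° = 0.2197.
θ₂ = arcsin 0.2197 = 12.69° from the normal.
From the interface: 90° − 12.69° = 77.31°.

77.31°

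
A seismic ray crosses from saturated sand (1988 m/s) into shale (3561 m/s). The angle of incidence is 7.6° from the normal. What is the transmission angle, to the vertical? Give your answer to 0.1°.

sin θ₁/V₁ = sin θ₂/V₂ ⇒ sin θ₂ = 3561·sin 7.6°/1988 = 3561·0.1323/1988 = 0.2369.
θ₂ = arcsin 0.2369 = 13.70° from the normal.

13.7°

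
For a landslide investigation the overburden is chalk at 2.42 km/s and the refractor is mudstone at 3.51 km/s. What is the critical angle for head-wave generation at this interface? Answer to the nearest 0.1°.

At critical incidence the refracted ray runs along the interface (θ₂ = 90°), so sin θ_c = V₁/V₂.
θ_c = arcsin(2.42/3.51) = arcsin 0.6895 = 43.59°.

43.6°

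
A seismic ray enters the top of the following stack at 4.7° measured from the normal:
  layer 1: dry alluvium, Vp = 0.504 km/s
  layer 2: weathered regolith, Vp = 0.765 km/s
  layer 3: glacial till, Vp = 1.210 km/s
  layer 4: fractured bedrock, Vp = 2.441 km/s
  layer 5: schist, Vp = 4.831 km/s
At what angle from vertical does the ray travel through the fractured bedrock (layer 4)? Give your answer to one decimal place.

23.4°

Snell's law across each interface conserves sin θ / V, so sin θ_4 = V_4·sin θ₁/V₁.
sin θ_4 = 2.441 × sin 4.7° / 0.504 = 0.3968.
θ_4 = 23.38° from the vertical.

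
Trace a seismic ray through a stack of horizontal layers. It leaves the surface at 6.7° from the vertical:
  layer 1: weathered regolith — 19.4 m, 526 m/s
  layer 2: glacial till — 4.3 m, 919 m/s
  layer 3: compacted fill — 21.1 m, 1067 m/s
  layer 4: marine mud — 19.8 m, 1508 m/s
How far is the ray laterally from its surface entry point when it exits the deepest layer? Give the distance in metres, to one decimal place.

p = sin θ₁/V₁ = sin 6.7°/526 = 2.2181e-04 s/m is conserved through the stack.
Layer 1: θ = 6.70°; offset = 19.4·tan 6.70° = 2.279 m.
Layer 2: sin θ = p·919 = 0.2038 → θ = 11.76°; offset = 4.3·tan 11.76° = 0.895 m.
Layer 3: sin θ = p·1067 = 0.2367 → θ = 13.69°; offset = 21.1·tan 13.69° = 5.140 m.
Layer 4: sin θ = p·1508 = 0.3345 → θ = 19.54°; offset = 19.8·tan 19.54° = 7.028 m.
Summing the layer offsets gives 15.342 m.

15.3 m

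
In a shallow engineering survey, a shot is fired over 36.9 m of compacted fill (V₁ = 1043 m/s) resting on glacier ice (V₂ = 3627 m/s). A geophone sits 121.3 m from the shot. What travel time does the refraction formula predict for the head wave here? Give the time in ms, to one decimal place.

101.2 ms

θ_c = arcsin(V₁/V₂) = arcsin(1043/3627) = 16.71°, cos θ_c = 0.9578.
Intercept time tᵢ = 2h cos θ_c / V₁ = 2·36.9·0.9578/1043 = 0.06777 s.
t = x/V₂ + tᵢ = 121.3/3627 + 0.06777 = 0.10121 s.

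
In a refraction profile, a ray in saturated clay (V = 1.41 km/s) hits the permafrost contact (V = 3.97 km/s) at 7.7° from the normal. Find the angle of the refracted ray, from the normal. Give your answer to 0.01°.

22.16°

sin θ₁/V₁ = sin θ₂/V₂ ⇒ sin θ₂ = 3.97·sin 7.7°/1.41 = 3.97·0.1340/1.41 = 0.3773.
θ₂ = sin⁻¹(0.3773) = 22.16° (from vertical).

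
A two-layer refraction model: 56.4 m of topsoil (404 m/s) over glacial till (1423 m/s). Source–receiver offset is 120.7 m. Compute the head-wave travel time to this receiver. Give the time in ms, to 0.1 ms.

θ_c = arcsin(V₁/V₂) = arcsin(404/1423) = 16.49°, cos θ_c = 0.9589.
Intercept time tᵢ = 2h cos θ_c / V₁ = 2·56.4·0.9589/404 = 0.26772 s.
t = x/V₂ + tᵢ = 120.7/1423 + 0.26772 = 0.35254 s.

352.5 ms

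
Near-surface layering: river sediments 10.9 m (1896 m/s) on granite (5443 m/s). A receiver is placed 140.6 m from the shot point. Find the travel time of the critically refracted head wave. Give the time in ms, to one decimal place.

θ_c = arcsin(V₁/V₂) = arcsin(1896/5443) = 20.39°, cos θ_c = 0.9374.
Intercept time tᵢ = 2h cos θ_c / V₁ = 2·10.9·0.9374/1896 = 0.01078 s.
t = x/V₂ + tᵢ = 140.6/5443 + 0.01078 = 0.03661 s.

36.6 ms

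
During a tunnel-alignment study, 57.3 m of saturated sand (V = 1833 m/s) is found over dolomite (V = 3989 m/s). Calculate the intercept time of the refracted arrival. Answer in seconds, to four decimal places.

θ_c = arcsin(V₁/V₂) = arcsin(1833/3989) = 27.36°; cos θ_c = 0.8882.
tᵢ = 2h·cos θ_c / V₁ = 2·57.3·0.8882 / 1833 = 0.05553 s.

0.0555 s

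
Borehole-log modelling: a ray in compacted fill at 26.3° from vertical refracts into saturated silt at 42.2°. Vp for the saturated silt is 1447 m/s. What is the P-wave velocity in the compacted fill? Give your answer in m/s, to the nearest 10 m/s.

sin 26.3° = 0.4431; sin 42.2° = 0.6717.
V₁ = V₂·(sin θ₁/sin θ₂) = 1447·(0.4431/0.6717) = 954.45 m/s.

950 m/s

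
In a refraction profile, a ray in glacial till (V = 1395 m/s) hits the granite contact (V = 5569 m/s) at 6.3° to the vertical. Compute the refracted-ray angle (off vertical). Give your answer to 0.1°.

26.0°

Snell's law: sin θ₂ = (V₂/V₁)·sin θ₁ = (5569/1395)·sin 6.3° = 0.4381.
θ₂ = sin⁻¹(0.4381) = 25.98° (from vertical).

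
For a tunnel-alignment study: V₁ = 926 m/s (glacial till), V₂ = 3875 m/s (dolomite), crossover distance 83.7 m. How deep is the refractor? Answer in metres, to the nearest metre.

33 m

x_cross = 2h·√((V₂+V₁)/(V₂−V₁)) → h = x_cross / (2·√((V₂+V₁)/(V₂−V₁))).
√((V₂+V₁)/(V₂−V₁)) = √((3875+926)/(3875−926)) = 1.2759.
h = 83.7 / (2·1.2759) = 32.80 m.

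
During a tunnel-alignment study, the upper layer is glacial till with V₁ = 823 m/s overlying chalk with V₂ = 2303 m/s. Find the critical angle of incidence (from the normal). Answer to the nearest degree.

At critical incidence the refracted ray runs along the interface (θ₂ = 90°), so sin θ_c = V₁/V₂.
θ_c = arcsin(823/2303) = arcsin 0.3574 = 20.94°.

21°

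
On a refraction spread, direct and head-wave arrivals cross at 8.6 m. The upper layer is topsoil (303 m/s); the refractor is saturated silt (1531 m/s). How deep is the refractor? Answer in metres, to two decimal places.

3.52 m

h = (x_cross/2)·√((V₂−V₁)/(V₂+V₁)).
(V₂−V₁)/(V₂+V₁) = (1531−303)/(1531+303) = 0.6696; √ = 0.8183.
h = (8.6/2)·0.8183 = 3.52 m.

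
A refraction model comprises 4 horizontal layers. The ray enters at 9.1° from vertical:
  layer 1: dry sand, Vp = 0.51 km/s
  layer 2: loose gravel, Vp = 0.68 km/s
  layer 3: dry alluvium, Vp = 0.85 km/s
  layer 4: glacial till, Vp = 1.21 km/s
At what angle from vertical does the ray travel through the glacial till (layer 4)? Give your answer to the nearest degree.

22°

Ray parameter p = sin 9.1° / 0.51 = 3.1011e-01 s/km.
sin θ_4 = p·V_4 = 3.1011e-01 × 1.21 = 0.3752.
θ_4 = arcsin 0.3752 = 22.04°.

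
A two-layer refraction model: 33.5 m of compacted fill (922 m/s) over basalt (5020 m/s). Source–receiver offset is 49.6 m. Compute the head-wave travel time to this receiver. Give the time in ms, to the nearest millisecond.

t = x/V₂ + 2h·√(V₂²−V₁²)/(V₁V₂).
√(V₂²−V₁²) = √(5020²−922²) = 4934.6 m/s; delay term = 2·33.5·4934.6/(922·5020) = 0.07143 s.
t = 49.6/5020 + 0.07143 = 0.08131 s.

81 ms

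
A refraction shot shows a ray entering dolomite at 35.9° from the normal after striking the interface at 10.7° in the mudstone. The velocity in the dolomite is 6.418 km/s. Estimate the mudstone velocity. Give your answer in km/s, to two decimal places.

sin 10.7° = 0.1857; sin 35.9° = 0.5864.
V₁ = V₂·(sin θ₁/sin θ₂) = 6.418·(0.1857/0.5864) = 2.03 km/s.

2.03 km/s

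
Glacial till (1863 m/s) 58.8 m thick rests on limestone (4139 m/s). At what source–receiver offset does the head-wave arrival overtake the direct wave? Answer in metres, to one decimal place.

x_cross = 2h·√((V₂+V₁)/(V₂−V₁)).
(V₂+V₁)/(V₂−V₁) = (4139+1863)/(4139−1863) = 2.6371; √ = 1.6239.
x_cross = 2·58.8·1.6239 = 190.97 m.

191.0 m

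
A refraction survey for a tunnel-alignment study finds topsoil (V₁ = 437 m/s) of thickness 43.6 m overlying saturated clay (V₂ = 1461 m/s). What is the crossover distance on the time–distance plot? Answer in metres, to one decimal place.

118.7 m

x_cross = 2h·√((V₂+V₁)/(V₂−V₁)).
(V₂+V₁)/(V₂−V₁) = (1461+437)/(1461−437) = 1.8535; √ = 1.3614.
x_cross = 2·43.6·1.3614 = 118.72 m.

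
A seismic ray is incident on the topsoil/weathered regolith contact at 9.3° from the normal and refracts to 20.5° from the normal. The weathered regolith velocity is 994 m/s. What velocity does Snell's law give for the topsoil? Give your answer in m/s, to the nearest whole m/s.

sin 9.3° = 0.1616; sin 20.5° = 0.3502.
V₁ = V₂·(sin θ₁/sin θ₂) = 994·(0.1616/0.3502) = 458.68 m/s.

459 m/s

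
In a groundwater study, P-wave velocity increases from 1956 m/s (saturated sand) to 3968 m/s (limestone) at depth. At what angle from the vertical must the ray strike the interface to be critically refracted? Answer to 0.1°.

At critical incidence the refracted ray runs along the interface (θ₂ = 90°), so sin θ_c = V₁/V₂.
θ_c = arcsin(1956/3968) = arcsin 0.4929 = 29.53°.

29.5°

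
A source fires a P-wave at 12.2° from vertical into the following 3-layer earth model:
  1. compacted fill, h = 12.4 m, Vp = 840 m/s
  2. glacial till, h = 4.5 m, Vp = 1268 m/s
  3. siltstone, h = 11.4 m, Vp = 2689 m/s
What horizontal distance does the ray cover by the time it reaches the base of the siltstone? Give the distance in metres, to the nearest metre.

15 m

p = sin θ₁/V₁ = sin 12.2°/840 = 2.5158e-04 s/m is conserved through the stack.
Layer 1: θ = 12.20°; offset = 12.4·tan 12.20° = 2.681 m.
Layer 2: sin θ = p·1268 = 0.3190 → θ = 18.60°; offset = 4.5·tan 18.60° = 1.515 m.
Layer 3: sin θ = p·2689 = 0.6765 → θ = 42.57°; offset = 11.4·tan 42.57° = 10.472 m.
Summing the layer offsets gives 14.667 m.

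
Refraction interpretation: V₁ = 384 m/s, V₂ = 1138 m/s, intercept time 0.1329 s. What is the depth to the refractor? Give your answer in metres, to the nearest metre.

27 m

h = tᵢ·V₁·V₂ / (2·√(V₂²−V₁²)).
√(V₂²−V₁²) = √(1138² − 384²) = 1071.3 m/s.
h = 0.1329 s × 384 × 1138 / (2 × 1071.3) = 27.11 m.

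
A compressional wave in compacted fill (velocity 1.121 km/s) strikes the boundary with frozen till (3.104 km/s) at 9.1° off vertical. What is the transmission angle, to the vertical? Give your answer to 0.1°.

26.0°

Snell's law: sin θ₂ = (V₂/V₁)·sin θ₁ = (3.104/1.121)·sin 9.1° = 0.4379.
θ₂ = sin⁻¹(0.4379) = 25.97° (from vertical).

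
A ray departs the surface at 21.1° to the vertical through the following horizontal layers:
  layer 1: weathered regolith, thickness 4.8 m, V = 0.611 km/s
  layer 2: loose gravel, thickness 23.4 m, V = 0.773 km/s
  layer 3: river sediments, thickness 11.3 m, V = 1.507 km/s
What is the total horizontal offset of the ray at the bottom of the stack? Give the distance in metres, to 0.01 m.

35.63 m

Ray parameter p = sin 21.1° / 0.611 km/s = 5.8919e-01 s/km.
Layer 1: θ = 21.10°; offset = 4.8·tan 21.10° = 1.8522 m.
Layer 2: sin θ = p·0.773 = 0.4554 → θ = 27.09°; offset = 23.4·tan 27.09° = 11.9711 m.
Layer 3: sin θ = p·1.507 = 0.8879 → θ = 62.61°; offset = 11.3·tan 62.61° = 21.8113 m.
Total horizontal offset = 35.6346 m.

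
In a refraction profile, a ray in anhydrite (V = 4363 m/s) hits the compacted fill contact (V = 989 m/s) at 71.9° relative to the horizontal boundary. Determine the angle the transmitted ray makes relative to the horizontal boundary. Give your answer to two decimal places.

Convert to the normal: θ₁ = 90° − 71.9° = 18.1°.
sin θ₁/V₁ = sin θ₂/V₂ ⇒ sin θ₂ = 989·sin 18.1°/4363 = 989·0.3107/4363 = 0.0704.
θ₂ = sin⁻¹(0.0704) = 4.04° (from vertical).
From the interface: 90° − 4.04° = 85.96°.

85.96°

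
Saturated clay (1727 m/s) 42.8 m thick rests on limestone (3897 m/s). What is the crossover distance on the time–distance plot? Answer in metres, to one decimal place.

θ_c = arcsin(1727/3897) = 26.31°, so cos θ_c = 0.8964 and tᵢ = 2h cos θ_c/V₁ = 0.0444 s.
At crossover x/V₁ = x/V₂ + tᵢ ⇒ x = tᵢ/(1/V₁ − 1/V₂) = 0.04443/(5.7904e-04 − 2.5661e-04) = 137.81 m.

137.8 m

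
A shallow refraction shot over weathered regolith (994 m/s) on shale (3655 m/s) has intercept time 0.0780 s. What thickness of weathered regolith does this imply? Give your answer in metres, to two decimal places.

40.28 m

θ_c = arcsin(994/3655) = 15.78°; cos θ_c = 0.9623.
tᵢ = 2h cos θ_c/V₁ ⇒ h = tᵢ·V₁/(2 cos θ_c) = 0.078·994/(2·0.9623) = 40.28 m.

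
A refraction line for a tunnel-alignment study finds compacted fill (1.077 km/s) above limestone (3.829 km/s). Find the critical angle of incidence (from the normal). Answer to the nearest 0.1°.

Critical incidence: sin θ_c = V₁/V₂ = 1.077/3.829 = 0.2813.
θ_c = arcsin 0.2813 = 16.34°.

16.3°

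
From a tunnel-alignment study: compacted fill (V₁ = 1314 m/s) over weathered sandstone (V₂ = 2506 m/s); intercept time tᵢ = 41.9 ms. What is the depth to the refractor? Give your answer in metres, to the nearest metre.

h = tᵢ·V₁·V₂ / (2·√(V₂²−V₁²)).
√(V₂²−V₁²) = √(2506² − 1314²) = 2133.9 m/s.
h = 0.0419 s × 1314 × 2506 / (2 × 2133.9) = 32.33 m.

32 m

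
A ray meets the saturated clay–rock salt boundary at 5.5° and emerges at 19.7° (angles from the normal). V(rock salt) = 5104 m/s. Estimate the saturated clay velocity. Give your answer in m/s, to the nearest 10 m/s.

Snell's law: sin 5.5°/V₁ = sin 19.7°/V₂.
V₁ = V₂·sin 5.5°/sin 19.7° = 5104 × 0.2843 = 1451.21 m/s.

1450 m/s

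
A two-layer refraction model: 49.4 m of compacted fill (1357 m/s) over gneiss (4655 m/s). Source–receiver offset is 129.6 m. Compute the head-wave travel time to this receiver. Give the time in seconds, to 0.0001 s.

0.0975 s

t = x/V₂ + 2h·√(V₂²−V₁²)/(V₁V₂).
√(V₂²−V₁²) = √(4655²−1357²) = 4452.8 m/s; delay term = 2·49.4·4452.8/(1357·4655) = 0.06965 s.
t = 129.6/4655 + 0.06965 = 0.09749 s.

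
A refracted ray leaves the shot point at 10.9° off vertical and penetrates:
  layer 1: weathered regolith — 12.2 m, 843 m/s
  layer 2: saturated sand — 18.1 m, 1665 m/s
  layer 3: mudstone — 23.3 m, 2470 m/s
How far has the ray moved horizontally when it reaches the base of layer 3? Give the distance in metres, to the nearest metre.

25 m

Apply Snell's law at each interface; in layer i the horizontal offset is hᵢ·tan θᵢ.
Layer 1: θ = 10.90°; offset = 12.2·tan 10.90° = 2.349 m.
Layer 2: sin θ = 1665·sin 10.9°/843 = 0.3735, θ = 21.93°; offset = 18.1·tan 21.93° = 7.287 m.
Layer 3: sin θ = 2470·sin 10.9°/843 = 0.5541, θ = 33.65°; offset = 23.3·tan 33.65° = 15.507 m.
Σ offsets = 25.144 m.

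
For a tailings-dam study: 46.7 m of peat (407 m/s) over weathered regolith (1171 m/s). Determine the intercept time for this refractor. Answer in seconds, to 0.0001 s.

0.2152 s

tᵢ = 2h·√(V₂²−V₁²)/(V₁V₂).
√(V₂²−V₁²) = √(1171²−407²) = 1098.0 m/s.
tᵢ = 2·46.7·1098.0/(407·1171) = 0.21518 s.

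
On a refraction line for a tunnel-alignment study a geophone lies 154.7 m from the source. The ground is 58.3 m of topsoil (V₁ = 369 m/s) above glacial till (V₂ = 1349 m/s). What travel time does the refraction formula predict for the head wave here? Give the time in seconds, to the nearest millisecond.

0.419 s

θ_c = arcsin(V₁/V₂) = arcsin(369/1349) = 15.87°, cos θ_c = 0.9619.
Intercept time tᵢ = 2h cos θ_c / V₁ = 2·58.3·0.9619/369 = 0.30394 s.
t = x/V₂ + tᵢ = 154.7/1349 + 0.30394 = 0.41862 s.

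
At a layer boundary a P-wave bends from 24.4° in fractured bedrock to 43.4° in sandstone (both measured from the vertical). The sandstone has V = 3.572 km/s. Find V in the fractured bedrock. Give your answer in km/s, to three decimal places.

Snell's law: sin 24.4°/V₁ = sin 43.4°/V₂.
V₁ = V₂·sin 24.4°/sin 43.4° = 3.572 × 0.6012 = 2.148 km/s.

2.148 km/s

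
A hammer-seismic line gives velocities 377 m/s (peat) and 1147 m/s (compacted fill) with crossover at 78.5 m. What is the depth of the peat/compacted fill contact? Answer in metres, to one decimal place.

x_cross = 2h·√((V₂+V₁)/(V₂−V₁)) → h = x_cross / (2·√((V₂+V₁)/(V₂−V₁))).
√((V₂+V₁)/(V₂−V₁)) = √((1147+377)/(1147−377)) = 1.4068.
h = 78.5 / (2·1.4068) = 27.90 m.

27.9 m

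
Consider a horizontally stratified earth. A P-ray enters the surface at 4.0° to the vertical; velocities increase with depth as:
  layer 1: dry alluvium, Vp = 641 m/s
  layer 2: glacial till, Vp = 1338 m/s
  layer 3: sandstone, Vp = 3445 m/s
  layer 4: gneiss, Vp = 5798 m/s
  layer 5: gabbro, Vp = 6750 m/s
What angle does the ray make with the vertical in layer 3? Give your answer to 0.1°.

Snell's law across each interface conserves sin θ / V, so sin θ_3 = V_3·sin θ₁/V₁.
sin θ_3 = 3445 × sin 4.0° / 641 = 0.3749.
θ_3 = 22.02° from the vertical.

22.0°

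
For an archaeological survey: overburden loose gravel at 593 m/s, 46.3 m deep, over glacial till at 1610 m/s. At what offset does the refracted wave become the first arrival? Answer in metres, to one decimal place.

θ_c = arcsin(593/1610) = 21.61°, so cos θ_c = 0.9297 and tᵢ = 2h cos θ_c/V₁ = 0.1452 s.
At crossover x/V₁ = x/V₂ + tᵢ ⇒ x = tᵢ/(1/V₁ − 1/V₂) = 0.14518/(1.6863e-03 − 6.2112e-04) = 136.29 m.

136.3 m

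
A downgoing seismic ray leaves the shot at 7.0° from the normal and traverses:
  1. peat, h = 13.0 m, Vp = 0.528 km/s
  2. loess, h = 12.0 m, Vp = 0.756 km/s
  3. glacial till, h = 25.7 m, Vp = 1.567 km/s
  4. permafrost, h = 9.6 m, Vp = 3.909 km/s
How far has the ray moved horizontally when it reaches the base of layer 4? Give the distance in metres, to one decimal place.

33.8 m

Ray parameter p = sin 7.0° / 0.528 km/s = 2.3081e-01 s/km.
Layer 1: θ = 7.00°; offset = 13.0·tan 7.00° = 1.596 m.
Layer 2: sin θ = p·0.756 = 0.1745 → θ = 10.05°; offset = 12.0·tan 10.05° = 2.127 m.
Layer 3: sin θ = p·1.567 = 0.3617 → θ = 21.20°; offset = 25.7·tan 21.20° = 9.970 m.
Layer 4: sin θ = p·3.909 = 0.9022 → θ = 64.46°; offset = 9.6·tan 64.46° = 20.086 m.
Σ offsets = 33.779 m.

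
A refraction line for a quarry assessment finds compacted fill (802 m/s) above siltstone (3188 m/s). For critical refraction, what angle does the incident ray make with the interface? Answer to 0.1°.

75.4°

At critical incidence the refracted ray runs along the interface (θ₂ = 90°), so sin θ_c = V₁/V₂.
θ_c = arcsin(802/3188) = arcsin 0.2516 = 14.57°.
Measured from the interface: 90° − 14.57° = 75.43°.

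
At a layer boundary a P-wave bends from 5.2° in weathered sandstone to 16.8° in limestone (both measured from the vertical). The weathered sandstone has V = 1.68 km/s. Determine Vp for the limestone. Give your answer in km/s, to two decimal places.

Snell's law: sin 5.2°/V₁ = sin 16.8°/V₂.
V₂ = V₁·sin 16.8°/sin 5.2° = 1.68 × 3.1890 = 5.36 km/s.

5.36 km/s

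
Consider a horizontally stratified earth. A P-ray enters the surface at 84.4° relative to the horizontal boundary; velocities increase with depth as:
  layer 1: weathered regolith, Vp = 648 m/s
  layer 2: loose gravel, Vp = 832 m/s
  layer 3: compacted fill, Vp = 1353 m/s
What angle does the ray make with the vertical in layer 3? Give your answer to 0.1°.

11.8°

From the normal: θ₁ = 90° − 84.4° = 5.6°.
Snell's law across each interface conserves sin θ / V, so sin θ_3 = V_3·sin θ₁/V₁.
sin θ_3 = 1353 × sin 5.6° / 648 = 0.2037.
θ_3 = 11.76° from the vertical.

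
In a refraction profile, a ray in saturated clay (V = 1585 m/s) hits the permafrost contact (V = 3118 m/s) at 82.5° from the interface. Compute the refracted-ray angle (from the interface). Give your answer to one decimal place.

Convert to the normal: θ₁ = 90° − 82.5° = 7.5°.
Snell's law: sin θ₂ = (V₂/V₁)·sin θ₁ = (3118/1585)·sin 7.5° = 0.2568.
θ₂ = arcsin 0.2568 = 14.88° from the normal.
From the interface: 90° − 14.88° = 75.12°.

75.1°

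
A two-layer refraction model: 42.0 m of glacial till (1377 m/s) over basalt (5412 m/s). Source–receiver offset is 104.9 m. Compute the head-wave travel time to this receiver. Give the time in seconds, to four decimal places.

0.0784 s

t = x/V₂ + 2h·√(V₂²−V₁²)/(V₁V₂).
√(V₂²−V₁²) = √(5412²−1377²) = 5233.9 m/s; delay term = 2·42.0·5233.9/(1377·5412) = 0.05899 s.
t = 104.9/5412 + 0.05899 = 0.07838 s.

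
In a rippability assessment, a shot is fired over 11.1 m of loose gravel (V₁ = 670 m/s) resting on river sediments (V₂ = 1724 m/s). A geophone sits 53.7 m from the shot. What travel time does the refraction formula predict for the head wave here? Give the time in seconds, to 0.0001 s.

t = x/V₂ + 2h·√(V₂²−V₁²)/(V₁V₂).
√(V₂²−V₁²) = √(1724²−670²) = 1588.5 m/s; delay term = 2·11.1·1588.5/(670·1724) = 0.03053 s.
t = 53.7/1724 + 0.03053 = 0.06168 s.

0.0617 s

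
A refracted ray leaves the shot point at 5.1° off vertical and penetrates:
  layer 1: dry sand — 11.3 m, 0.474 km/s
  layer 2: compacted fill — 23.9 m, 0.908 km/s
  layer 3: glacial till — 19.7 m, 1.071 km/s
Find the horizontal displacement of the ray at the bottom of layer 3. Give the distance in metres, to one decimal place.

9.2 m

p = sin θ₁/V₁ = sin 5.1°/0.474 = 1.8754e-01 s/km is conserved through the stack.
Layer 1: θ = 5.10°; offset = 11.3·tan 5.10° = 1.008 m.
Layer 2: sin θ = p·0.908 = 0.1703 → θ = 9.80°; offset = 23.9·tan 9.80° = 4.130 m.
Layer 3: sin θ = p·1.071 = 0.2009 → θ = 11.59°; offset = 19.7·tan 11.59° = 4.039 m.
Total horizontal offset = 9.178 m.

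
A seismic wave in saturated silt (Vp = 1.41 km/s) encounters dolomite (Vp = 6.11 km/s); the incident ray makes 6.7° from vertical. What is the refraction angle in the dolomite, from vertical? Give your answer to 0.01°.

30.37°

Snell's law: sin θ₂ = (V₂/V₁)·sin θ₁ = (6.11/1.41)·sin 6.7° = 0.5056.
θ₂ = arcsin 0.5056 = 30.37° from the normal.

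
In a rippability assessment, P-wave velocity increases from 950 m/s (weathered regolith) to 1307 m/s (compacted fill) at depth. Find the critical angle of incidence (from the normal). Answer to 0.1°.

Critical incidence: sin θ_c = V₁/V₂ = 950/1307 = 0.7269.
θ_c = arcsin 0.7269 = 46.62°.

46.6°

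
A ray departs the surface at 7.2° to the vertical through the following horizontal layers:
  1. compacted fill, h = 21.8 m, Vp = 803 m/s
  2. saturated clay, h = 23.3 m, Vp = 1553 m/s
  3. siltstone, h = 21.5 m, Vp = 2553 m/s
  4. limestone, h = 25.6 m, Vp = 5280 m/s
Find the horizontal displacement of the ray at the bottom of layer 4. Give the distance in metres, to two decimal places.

Apply Snell's law at each interface; in layer i the horizontal offset is hᵢ·tan θᵢ.
Layer 1: θ = 7.20°; offset = 21.8·tan 7.20° = 2.7540 m.
Layer 2: sin θ = 1553·sin 7.2°/803 = 0.2424, θ = 14.03°; offset = 23.3·tan 14.03° = 5.8214 m.
Layer 3: sin θ = 2553·sin 7.2°/803 = 0.3985, θ = 23.48°; offset = 21.5·tan 23.48° = 9.3408 m.
Layer 4: sin θ = 5280·sin 7.2°/803 = 0.8241, θ = 55.50°; offset = 25.6·tan 55.50° = 37.2458 m.
Total horizontal offset = 55.1620 m.

55.16 m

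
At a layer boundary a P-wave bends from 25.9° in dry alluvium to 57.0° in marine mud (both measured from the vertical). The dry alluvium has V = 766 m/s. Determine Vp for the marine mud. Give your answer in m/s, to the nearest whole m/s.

1471 m/s

Snell's law: sin 25.9°/V₁ = sin 57.0°/V₂.
V₂ = V₁·sin 57.0°/sin 25.9° = 766 × 1.9200 = 1470.74 m/s.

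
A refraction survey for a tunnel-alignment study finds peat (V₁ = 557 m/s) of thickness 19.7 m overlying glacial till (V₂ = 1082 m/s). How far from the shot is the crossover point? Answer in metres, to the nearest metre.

70 m

θ_c = arcsin(557/1082) = 30.98°, so cos θ_c = 0.8573 and tᵢ = 2h cos θ_c/V₁ = 0.0606 s.
At crossover x/V₁ = x/V₂ + tᵢ ⇒ x = tᵢ/(1/V₁ − 1/V₂) = 0.06064/(1.7953e-03 − 9.2421e-04) = 69.62 m.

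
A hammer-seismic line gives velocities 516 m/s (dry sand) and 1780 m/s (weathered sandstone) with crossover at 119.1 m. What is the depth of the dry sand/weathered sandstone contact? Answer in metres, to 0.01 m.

h = (x_cross/2)·√((V₂−V₁)/(V₂+V₁)).
(V₂−V₁)/(V₂+V₁) = (1780−516)/(1780+516) = 0.5505; √ = 0.7420.
h = (119.1/2)·0.7420 = 44.18 m.

44.18 m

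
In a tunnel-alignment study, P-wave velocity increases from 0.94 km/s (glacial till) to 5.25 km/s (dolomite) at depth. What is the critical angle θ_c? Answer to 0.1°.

10.3°

At critical incidence the refracted ray runs along the interface (θ₂ = 90°), so sin θ_c = V₁/V₂.
θ_c = arcsin(0.94/5.25) = arcsin 0.1790 = 10.31°.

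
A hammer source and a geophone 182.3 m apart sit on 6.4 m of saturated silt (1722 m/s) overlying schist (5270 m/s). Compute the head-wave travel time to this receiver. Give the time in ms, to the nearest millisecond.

θ_c = arcsin(V₁/V₂) = arcsin(1722/5270) = 19.07°, cos θ_c = 0.9451.
Intercept time tᵢ = 2h cos θ_c / V₁ = 2·6.4·0.9451/1722 = 0.00703 s.
t = x/V₂ + tᵢ = 182.3/5270 + 0.00703 = 0.04162 s.

42 ms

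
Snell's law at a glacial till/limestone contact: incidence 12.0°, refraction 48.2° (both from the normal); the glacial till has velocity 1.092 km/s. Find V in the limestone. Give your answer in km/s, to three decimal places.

3.915 km/s

sin 12.0° = 0.2079; sin 48.2° = 0.7455.
V₂ = V₁·(sin θ₂/sin θ₁) = 1.092·(0.7455/0.2079) = 3.915 km/s.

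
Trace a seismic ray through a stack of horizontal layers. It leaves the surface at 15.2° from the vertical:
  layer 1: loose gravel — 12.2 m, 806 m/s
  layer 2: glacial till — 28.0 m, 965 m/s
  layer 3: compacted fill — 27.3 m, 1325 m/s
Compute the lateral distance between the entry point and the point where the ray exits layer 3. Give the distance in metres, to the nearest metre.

Apply Snell's law at each interface; in layer i the horizontal offset is hᵢ·tan θᵢ.
Layer 1: θ = 15.20°; offset = 12.2·tan 15.20° = 3.315 m.
Layer 2: sin θ = 965·sin 15.2°/806 = 0.3139, θ = 18.30°; offset = 28.0·tan 18.30° = 9.257 m.
Layer 3: sin θ = 1325·sin 15.2°/806 = 0.4310, θ = 25.53°; offset = 27.3·tan 25.53° = 13.040 m.
Summing the layer offsets gives 25.612 m.

26 m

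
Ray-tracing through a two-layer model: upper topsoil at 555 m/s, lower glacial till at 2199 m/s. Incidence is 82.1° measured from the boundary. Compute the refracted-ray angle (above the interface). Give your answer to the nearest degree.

Angle from the normal: 90° − 82.1° = 7.9°.
sin θ₁/V₁ = sin θ₂/V₂ ⇒ sin θ₂ = 2199·sin 7.9°/555 = 2199·0.1374/555 = 0.5446.
θ₂ = sin⁻¹(0.5446) = 33.00° (from vertical).
From the interface: 90° − 33.00° = 57.00°.

57°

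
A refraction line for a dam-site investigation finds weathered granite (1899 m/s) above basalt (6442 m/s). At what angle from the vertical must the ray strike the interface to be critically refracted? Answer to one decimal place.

17.1°

Critical incidence: sin θ_c = V₁/V₂ = 1899/6442 = 0.2948.
θ_c = arcsin 0.2948 = 17.14°.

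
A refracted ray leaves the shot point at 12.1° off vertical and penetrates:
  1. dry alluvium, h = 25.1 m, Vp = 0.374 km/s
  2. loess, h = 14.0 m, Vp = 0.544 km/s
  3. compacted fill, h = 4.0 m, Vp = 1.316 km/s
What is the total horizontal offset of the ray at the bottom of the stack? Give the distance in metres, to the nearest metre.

14 m

Apply Snell's law at each interface; in layer i the horizontal offset is hᵢ·tan θᵢ.
Layer 1: θ = 12.10°; offset = 25.1·tan 12.10° = 5.381 m.
Layer 2: sin θ = 0.544·sin 12.1°/0.374 = 0.3049, θ = 17.75°; offset = 14.0·tan 17.75° = 4.482 m.
Layer 3: sin θ = 1.316·sin 12.1°/0.374 = 0.7376, θ = 47.53°; offset = 4.0·tan 47.53° = 4.369 m.
Σ offsets = 14.232 m.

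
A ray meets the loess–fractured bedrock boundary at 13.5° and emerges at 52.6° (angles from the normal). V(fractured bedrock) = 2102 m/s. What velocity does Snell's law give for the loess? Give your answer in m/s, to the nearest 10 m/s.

620 m/s

sin 13.5° = 0.2334; sin 52.6° = 0.7944.
V₁ = V₂·(sin θ₁/sin θ₂) = 2102·(0.2334/0.7944) = 617.69 m/s.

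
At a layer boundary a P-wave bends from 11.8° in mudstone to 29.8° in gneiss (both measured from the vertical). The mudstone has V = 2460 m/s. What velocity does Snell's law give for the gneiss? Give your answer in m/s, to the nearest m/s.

Snell's law: sin 11.8°/V₁ = sin 29.8°/V₂.
V₂ = V₁·sin 29.8°/sin 11.8° = 2460 × 2.4302 = 5978.38 m/s.

5978 m/s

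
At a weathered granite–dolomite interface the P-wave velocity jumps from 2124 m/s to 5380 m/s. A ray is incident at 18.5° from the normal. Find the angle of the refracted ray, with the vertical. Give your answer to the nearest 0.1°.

53.5°

Snell's law: sin θ₂ = (V₂/V₁)·sin θ₁ = (5380/2124)·sin 18.5° = 0.8037.
θ₂ = sin⁻¹(0.8037) = 53.49° (from vertical).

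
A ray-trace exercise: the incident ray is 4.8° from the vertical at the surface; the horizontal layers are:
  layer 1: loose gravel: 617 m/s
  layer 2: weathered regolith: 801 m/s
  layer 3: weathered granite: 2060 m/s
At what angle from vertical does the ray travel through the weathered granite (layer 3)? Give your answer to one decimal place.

Snell's law across each interface conserves sin θ / V, so sin θ_3 = V_3·sin θ₁/V₁.
sin θ_3 = 2060 × sin 4.8° / 617 = 0.2794.
θ_3 = arcsin 0.2794 = 16.22°.

16.2°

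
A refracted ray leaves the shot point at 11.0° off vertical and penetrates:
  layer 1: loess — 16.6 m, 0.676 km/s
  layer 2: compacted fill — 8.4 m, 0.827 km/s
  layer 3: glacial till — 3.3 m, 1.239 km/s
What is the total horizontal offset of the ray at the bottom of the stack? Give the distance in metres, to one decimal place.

Ray parameter p = sin 11.0° / 0.676 km/s = 2.8226e-01 s/km.
Layer 1: θ = 11.00°; offset = 16.6·tan 11.00° = 3.227 m.
Layer 2: sin θ = p·0.827 = 0.2334 → θ = 13.50°; offset = 8.4·tan 13.50° = 2.017 m.
Layer 3: sin θ = p·1.239 = 0.3497 → θ = 20.47°; offset = 3.3·tan 20.47° = 1.232 m.
Total horizontal offset = 6.475 m.

6.5 m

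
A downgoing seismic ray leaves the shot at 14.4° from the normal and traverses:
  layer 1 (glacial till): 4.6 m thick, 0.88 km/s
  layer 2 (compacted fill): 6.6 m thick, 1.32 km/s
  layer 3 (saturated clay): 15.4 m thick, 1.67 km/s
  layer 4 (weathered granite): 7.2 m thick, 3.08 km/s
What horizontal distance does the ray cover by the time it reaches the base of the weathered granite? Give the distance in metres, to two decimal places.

Apply Snell's law at each interface; in layer i the horizontal offset is hᵢ·tan θᵢ.
Layer 1: θ = 14.40°; offset = 4.6·tan 14.40° = 1.1811 m.
Layer 2: sin θ = 1.32·sin 14.4°/0.88 = 0.3730, θ = 21.90°; offset = 6.6·tan 21.90° = 2.6536 m.
Layer 3: sin θ = 1.67·sin 14.4°/0.88 = 0.4719, θ = 28.16°; offset = 15.4·tan 28.16° = 8.2438 m.
Layer 4: sin θ = 3.08·sin 14.4°/0.88 = 0.8704, θ = 60.51°; offset = 7.2·tan 60.51° = 12.7295 m.
Summing the layer offsets gives 24.8080 m.

24.81 m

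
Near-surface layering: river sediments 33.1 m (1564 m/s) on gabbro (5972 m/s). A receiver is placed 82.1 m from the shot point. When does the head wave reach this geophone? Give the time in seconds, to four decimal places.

0.0546 s

t = x/V₂ + 2h·√(V₂²−V₁²)/(V₁V₂).
√(V₂²−V₁²) = √(5972²−1564²) = 5763.6 m/s; delay term = 2·33.1·5763.6/(1564·5972) = 0.04085 s.
t = 82.1/5972 + 0.04085 = 0.05460 s.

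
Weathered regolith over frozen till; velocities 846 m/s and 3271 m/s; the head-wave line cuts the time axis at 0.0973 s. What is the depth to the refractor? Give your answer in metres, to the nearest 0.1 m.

θ_c = arcsin(846/3271) = 14.99°; cos θ_c = 0.9660.
tᵢ = 2h cos θ_c/V₁ ⇒ h = tᵢ·V₁/(2 cos θ_c) = 0.0973·846/(2·0.9660) = 42.61 m.

42.6 m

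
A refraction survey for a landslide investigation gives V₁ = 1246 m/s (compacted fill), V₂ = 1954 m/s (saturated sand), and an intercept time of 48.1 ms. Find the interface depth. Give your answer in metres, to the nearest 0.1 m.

38.9 m

θ_c = arcsin(1246/1954) = 39.62°; cos θ_c = 0.7703.
tᵢ = 2h cos θ_c/V₁ ⇒ h = tᵢ·V₁/(2 cos θ_c) = 0.0481·1246/(2·0.7703) = 38.90 m.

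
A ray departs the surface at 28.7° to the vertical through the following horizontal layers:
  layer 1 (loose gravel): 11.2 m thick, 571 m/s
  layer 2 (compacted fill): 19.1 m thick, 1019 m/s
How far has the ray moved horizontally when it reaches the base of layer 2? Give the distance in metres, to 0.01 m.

Apply Snell's law at each interface; in layer i the horizontal offset is hᵢ·tan θᵢ.
Layer 1: θ = 28.70°; offset = 11.2·tan 28.70° = 6.1318 m.
Layer 2: sin θ = 1019·sin 28.7°/571 = 0.8570, θ = 58.98°; offset = 19.1·tan 58.98° = 31.7645 m.
Summing the layer offsets gives 37.8964 m.

37.90 m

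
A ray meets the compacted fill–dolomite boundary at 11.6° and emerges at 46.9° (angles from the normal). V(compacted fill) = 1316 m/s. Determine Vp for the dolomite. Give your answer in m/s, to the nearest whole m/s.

4779 m/s

Snell's law: sin 11.6°/V₁ = sin 46.9°/V₂.
V₂ = V₁·sin 46.9°/sin 11.6° = 1316 × 3.6312 = 4778.71 m/s.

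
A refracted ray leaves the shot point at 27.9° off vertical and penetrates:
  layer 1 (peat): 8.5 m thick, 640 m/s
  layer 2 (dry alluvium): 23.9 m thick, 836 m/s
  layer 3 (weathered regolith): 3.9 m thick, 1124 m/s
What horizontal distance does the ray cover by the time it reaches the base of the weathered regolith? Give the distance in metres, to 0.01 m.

28.58 m

p = sin θ₁/V₁ = sin 27.9°/640 = 7.3114e-04 s/m is conserved through the stack.
Layer 1: θ = 27.90°; offset = 8.5·tan 27.90° = 4.5005 m.
Layer 2: sin θ = p·836 = 0.6112 → θ = 37.68°; offset = 23.9·tan 37.68° = 18.4579 m.
Layer 3: sin θ = p·1124 = 0.8218 → θ = 55.27°; offset = 3.9·tan 55.27° = 5.6251 m.
Summing the layer offsets gives 28.5835 m.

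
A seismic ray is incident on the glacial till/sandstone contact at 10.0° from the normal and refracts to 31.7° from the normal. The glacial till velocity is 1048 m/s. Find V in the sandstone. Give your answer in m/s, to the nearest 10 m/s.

Snell's law: sin 10.0°/V₁ = sin 31.7°/V₂.
V₂ = V₁·sin 31.7°/sin 10.0° = 1048 × 3.0261 = 3171.32 m/s.

3170 m/s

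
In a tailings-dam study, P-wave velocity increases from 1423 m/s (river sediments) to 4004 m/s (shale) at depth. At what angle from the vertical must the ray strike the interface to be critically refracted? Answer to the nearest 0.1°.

20.8°

At critical incidence the refracted ray runs along the interface (θ₂ = 90°), so sin θ_c = V₁/V₂.
θ_c = arcsin(1423/4004) = arcsin 0.3554 = 20.82°.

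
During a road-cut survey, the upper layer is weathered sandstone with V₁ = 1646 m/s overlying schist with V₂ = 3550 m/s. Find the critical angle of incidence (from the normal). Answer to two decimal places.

Critical incidence: sin θ_c = V₁/V₂ = 1646/3550 = 0.4637.
θ_c = arcsin 0.4637 = 27.62°.

27.62°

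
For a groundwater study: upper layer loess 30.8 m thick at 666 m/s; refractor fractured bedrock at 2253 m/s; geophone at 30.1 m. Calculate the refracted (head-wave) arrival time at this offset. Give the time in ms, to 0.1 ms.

t = x/V₂ + 2h·√(V₂²−V₁²)/(V₁V₂).
√(V₂²−V₁²) = √(2253²−666²) = 2152.3 m/s; delay term = 2·30.8·2152.3/(666·2253) = 0.08836 s.
t = 30.1/2253 + 0.08836 = 0.10172 s.

101.7 ms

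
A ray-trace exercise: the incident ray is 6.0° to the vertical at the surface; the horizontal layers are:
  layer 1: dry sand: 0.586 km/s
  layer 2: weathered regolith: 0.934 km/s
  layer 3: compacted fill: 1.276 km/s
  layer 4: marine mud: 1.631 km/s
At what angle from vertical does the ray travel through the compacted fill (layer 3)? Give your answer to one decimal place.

Ray parameter p = sin 6.0° / 0.586 = 1.7838e-01 s/km.
sin θ_3 = p·V_3 = 1.7838e-01 × 1.276 = 0.2276.
θ_3 = 13.16° from the vertical.

13.2°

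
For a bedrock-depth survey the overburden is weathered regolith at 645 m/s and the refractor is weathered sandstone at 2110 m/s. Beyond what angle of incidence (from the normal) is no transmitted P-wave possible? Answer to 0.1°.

17.8°

Critical incidence: sin θ_c = V₁/V₂ = 645/2110 = 0.3057.
θ_c = arcsin 0.3057 = 17.80°.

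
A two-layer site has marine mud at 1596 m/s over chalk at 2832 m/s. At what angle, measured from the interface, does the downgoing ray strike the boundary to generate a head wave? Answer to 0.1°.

At critical incidence the refracted ray runs along the interface (θ₂ = 90°), so sin θ_c = V₁/V₂.
θ_c = arcsin(1596/2832) = arcsin 0.5636 = 34.30°.
Measured from the interface: 90° − 34.30° = 55.70°.

55.7°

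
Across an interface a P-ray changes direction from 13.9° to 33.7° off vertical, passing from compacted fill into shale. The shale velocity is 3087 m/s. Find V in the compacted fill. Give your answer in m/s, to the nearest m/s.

1337 m/s

sin 13.9° = 0.2402; sin 33.7° = 0.5548.
V₁ = V₂·(sin θ₁/sin θ₂) = 3087·(0.2402/0.5548) = 1336.56 m/s.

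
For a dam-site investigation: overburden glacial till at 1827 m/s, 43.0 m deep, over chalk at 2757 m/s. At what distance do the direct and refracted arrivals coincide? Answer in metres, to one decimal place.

θ_c = arcsin(1827/2757) = 41.50°, so cos θ_c = 0.7489 and tᵢ = 2h cos θ_c/V₁ = 0.0353 s.
At crossover x/V₁ = x/V₂ + tᵢ ⇒ x = tᵢ/(1/V₁ − 1/V₂) = 0.03525/(5.4735e-04 − 3.6271e-04) = 190.93 m.

190.9 m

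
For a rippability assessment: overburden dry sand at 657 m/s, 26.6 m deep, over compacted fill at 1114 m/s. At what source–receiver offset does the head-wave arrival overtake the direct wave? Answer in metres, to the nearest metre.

x_cross = 2h·√((V₂+V₁)/(V₂−V₁)).
(V₂+V₁)/(V₂−V₁) = (1114+657)/(1114−657) = 3.8753; √ = 1.9686.
x_cross = 2·26.6·1.9686 = 104.73 m.

105 m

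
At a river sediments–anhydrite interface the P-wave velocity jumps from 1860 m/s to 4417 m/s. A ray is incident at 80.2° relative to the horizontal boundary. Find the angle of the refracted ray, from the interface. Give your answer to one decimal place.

Angle from the normal: 90° − 80.2° = 9.8°.
sin θ₁/V₁ = sin θ₂/V₂ ⇒ sin θ₂ = 4417·sin 9.8°/1860 = 4417·0.1702/1860 = 0.4042.
θ₂ = arcsin 0.4042 = 23.84° from the normal.
From the interface: 90° − 23.84° = 66.16°.

66.2°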